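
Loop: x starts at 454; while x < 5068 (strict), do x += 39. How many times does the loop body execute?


Step 1: x goes from 454 toward 5068 by 39; the body runs while x<5068, so iterations = ceil((bound-start)/step)
Step 2: Distance=4614
Step 3: ceil(4614/39)=119

119


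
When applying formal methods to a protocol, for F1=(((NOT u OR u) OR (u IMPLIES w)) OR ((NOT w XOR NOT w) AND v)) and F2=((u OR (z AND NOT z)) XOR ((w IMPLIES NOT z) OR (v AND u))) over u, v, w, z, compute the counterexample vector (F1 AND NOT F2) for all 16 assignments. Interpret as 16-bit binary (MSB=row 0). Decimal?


F1 = (((NOT u OR u) OR (u IMPLIES w)) OR ((NOT w XOR NOT w) AND v))
F2 = ((u OR (z AND NOT z)) XOR ((w IMPLIES NOT z) OR (v AND u)))
Counterexample to F1=>F2 is where F1=1 and F2=0.
Evaluate each row (bits = u,v,w,z, MSB first):
  row 0 [0000]: F1=1 F2=1 -> F1&~F2 -> 0
  row 1 [0001]: F1=1 F2=1 -> F1&~F2 -> 0
  row 2 [0010]: F1=1 F2=1 -> F1&~F2 -> 0
  row 3 [0011]: F1=1 F2=0 -> F1&~F2 -> 1
  row 4 [0100]: F1=1 F2=1 -> F1&~F2 -> 0
  row 5 [0101]: F1=1 F2=1 -> F1&~F2 -> 0
  row 6 [0110]: F1=1 F2=1 -> F1&~F2 -> 0
  row 7 [0111]: F1=1 F2=0 -> F1&~F2 -> 1
  row 8 [1000]: F1=1 F2=0 -> F1&~F2 -> 1
  row 9 [1001]: F1=1 F2=0 -> F1&~F2 -> 1
  row 10 [1010]: F1=1 F2=0 -> F1&~F2 -> 1
  row 11 [1011]: F1=1 F2=1 -> F1&~F2 -> 0
  row 12 [1100]: F1=1 F2=0 -> F1&~F2 -> 1
  row 13 [1101]: F1=1 F2=0 -> F1&~F2 -> 1
  row 14 [1110]: F1=1 F2=0 -> F1&~F2 -> 1
  row 15 [1111]: F1=1 F2=0 -> F1&~F2 -> 1
Full result column, 4 rows per line (u,v fixed per line; w,z runs 00..11 left to right):
  rows 0-3 [u,v=00]: 0001  = hex 1
  rows 4-7 [u,v=01]: 0001  = hex 1
  rows 8-11 [u,v=10]: 1110  = hex E
  rows 12-15 [u,v=11]: 1111  = hex F
Counterexample vector (row 0 .. row 15) = 0001000111101111
Output column grouped in 4s = 0001 0001 1110 1111 = 0x11EF
Convert to decimal digit by digit (value = value*16 + digit):
  1 -> 1
  1*16 + 1 = 17
  17*16 + 14 (E) = 286
  286*16 + 15 (F) = 4591
Decimal = 4591

4591


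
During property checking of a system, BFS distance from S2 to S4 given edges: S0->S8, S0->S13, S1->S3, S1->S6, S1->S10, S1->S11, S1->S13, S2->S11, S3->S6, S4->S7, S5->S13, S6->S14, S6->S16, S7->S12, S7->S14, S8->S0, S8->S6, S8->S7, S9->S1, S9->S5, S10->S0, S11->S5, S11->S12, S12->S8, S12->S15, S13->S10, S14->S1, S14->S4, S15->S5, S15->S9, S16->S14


BFS layer-by-layer from S2:
  dist 0: {S2}
  dist 1: {S11}
  dist 2: {S5, S12}
  dist 3: {S8, S13, S15}
  dist 4: {S0, S6, S7, S9, S10}
  dist 5: {S1, S14, S16}
  dist 6: {S3, S4}
  -> S4 reached at distance 6
Shortest path length = 6

6


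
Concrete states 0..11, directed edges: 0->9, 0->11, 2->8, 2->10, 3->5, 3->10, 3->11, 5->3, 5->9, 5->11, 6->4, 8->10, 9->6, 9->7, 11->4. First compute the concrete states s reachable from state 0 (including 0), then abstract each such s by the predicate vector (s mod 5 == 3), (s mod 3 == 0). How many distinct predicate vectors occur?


BFS from 0:
Concrete reachable: {0, 4, 6, 7, 9, 11}
Abstract via predicates (s mod 5 == 3), (s mod 3 == 0):
  (0,0) <- {4, 7, 11}
  (0,1) <- {0, 6, 9}
Distinct abstract states = 2

2


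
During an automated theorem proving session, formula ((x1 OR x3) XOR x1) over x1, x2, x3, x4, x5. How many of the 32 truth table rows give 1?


Formula: ((x1 OR x3) XOR x1) over 5 vars (32 rows)
Evaluate each row (x1, x2, x3, x4, x5 as bits, MSB first):
  row 0 [00000]: ((0 OR 0) XOR 0) -> 0
  row 1 [00001]: ((0 OR 0) XOR 0) -> 0
  row 2 [00010]: ((0 OR 0) XOR 0) -> 0
  row 3 [00011]: ((0 OR 0) XOR 0) -> 0
  row 4 [00100]: ((0 OR 1) XOR 0) -> 1
  row 5 [00101]: ((0 OR 1) XOR 0) -> 1
  row 6 [00110]: ((0 OR 1) XOR 0) -> 1
  row 7 [00111]: ((0 OR 1) XOR 0) -> 1
  row 8 [01000]: ((0 OR 0) XOR 0) -> 0
  row 9 [01001]: ((0 OR 0) XOR 0) -> 0
  row 10 [01010]: ((0 OR 0) XOR 0) -> 0
  row 11 [01011]: ((0 OR 0) XOR 0) -> 0
  row 12 [01100]: ((0 OR 1) XOR 0) -> 1
  row 13 [01101]: ((0 OR 1) XOR 0) -> 1
  row 14 [01110]: ((0 OR 1) XOR 0) -> 1
  row 15 [01111]: ((0 OR 1) XOR 0) -> 1
  row 16 [10000]: ((1 OR 0) XOR 1) -> 0
  row 17 [10001]: ((1 OR 0) XOR 1) -> 0
  row 18 [10010]: ((1 OR 0) XOR 1) -> 0
  row 19 [10011]: ((1 OR 0) XOR 1) -> 0
  row 20 [10100]: ((1 OR 1) XOR 1) -> 0
  row 21 [10101]: ((1 OR 1) XOR 1) -> 0
  row 22 [10110]: ((1 OR 1) XOR 1) -> 0
  row 23 [10111]: ((1 OR 1) XOR 1) -> 0
  row 24 [11000]: ((1 OR 0) XOR 1) -> 0
  row 25 [11001]: ((1 OR 0) XOR 1) -> 0
  row 26 [11010]: ((1 OR 0) XOR 1) -> 0
  row 27 [11011]: ((1 OR 0) XOR 1) -> 0
  row 28 [11100]: ((1 OR 1) XOR 1) -> 0
  row 29 [11101]: ((1 OR 1) XOR 1) -> 0
  row 30 [11110]: ((1 OR 1) XOR 1) -> 0
  row 31 [11111]: ((1 OR 1) XOR 1) -> 0
Full result column, 8 rows per line (x1,x2 fixed per line; x3,x4,x5 runs 000..111 left to right):
  rows 0-7 [x1,x2=00]: 00001111  (ones: 4)
  rows 8-15 [x1,x2=01]: 00001111  (ones: 4)
  rows 16-23 [x1,x2=10]: 00000000  (ones: 0)
  rows 24-31 [x1,x2=11]: 00000000  (ones: 0)
Count of 1-rows = 4+4+0+0 = 8

8


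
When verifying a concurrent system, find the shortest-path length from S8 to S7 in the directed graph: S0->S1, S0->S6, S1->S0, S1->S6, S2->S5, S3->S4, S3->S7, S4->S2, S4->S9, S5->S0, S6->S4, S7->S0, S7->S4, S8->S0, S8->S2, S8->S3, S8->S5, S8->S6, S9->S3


BFS layer-by-layer from S8:
  dist 0: {S8}
  dist 1: {S0, S2, S3, S5, S6}
  dist 2: {S1, S4, S7}
  -> S7 reached at distance 2
Shortest path length = 2

2


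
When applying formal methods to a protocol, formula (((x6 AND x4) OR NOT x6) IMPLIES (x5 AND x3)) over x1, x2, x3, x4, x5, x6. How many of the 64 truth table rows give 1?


Formula: (((x6 AND x4) OR NOT x6) IMPLIES (x5 AND x3)) over 6 vars (64 rows)
Evaluate each row (x1, x2, x3, x4, x5, x6 as bits, MSB first):
  row 0 [000000]: (((0 AND 0) OR NOT 0) IMPLIES (0 AND 0)) -> 0
  row 1 [000001]: (((1 AND 0) OR NOT 1) IMPLIES (0 AND 0)) -> 1
  row 2 [000010]: (((0 AND 0) OR NOT 0) IMPLIES (1 AND 0)) -> 0
  row 3 [000011]: (((1 AND 0) OR NOT 1) IMPLIES (1 AND 0)) -> 1
  row 4 [000100]: (((0 AND 1) OR NOT 0) IMPLIES (0 AND 0)) -> 0
  (every remaining row is evaluated the same way; all 64 results are listed next)
Full result column, 8 rows per line (x1,x2,x3 fixed per line; x4,x5,x6 runs 000..111 left to right):
  rows 0-7 [x1,x2,x3=000]: 01010000  (ones: 2)
  rows 8-15 [x1,x2,x3=001]: 01110011  (ones: 5)
  rows 16-23 [x1,x2,x3=010]: 01010000  (ones: 2)
  rows 24-31 [x1,x2,x3=011]: 01110011  (ones: 5)
  rows 32-39 [x1,x2,x3=100]: 01010000  (ones: 2)
  rows 40-47 [x1,x2,x3=101]: 01110011  (ones: 5)
  rows 48-55 [x1,x2,x3=110]: 01010000  (ones: 2)
  rows 56-63 [x1,x2,x3=111]: 01110011  (ones: 5)
Count of 1-rows = 2+5+2+5+2+5+2+5 = 28

28


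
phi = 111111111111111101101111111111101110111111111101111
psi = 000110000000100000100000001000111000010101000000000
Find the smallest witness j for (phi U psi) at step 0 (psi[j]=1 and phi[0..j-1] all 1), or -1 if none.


(phi U psi) at 0: need smallest j with psi[j]=1 and phi[i]=1 for all i in [0,j).
Scan from step 0:
  step 0: phi=1, psi=0 -> continue
  step 1: phi=1, psi=0 -> continue
  step 2: phi=1, psi=0 -> continue
  step 3: psi=1 and phi held for [0,3) -> witness found
Witness step = 3

3


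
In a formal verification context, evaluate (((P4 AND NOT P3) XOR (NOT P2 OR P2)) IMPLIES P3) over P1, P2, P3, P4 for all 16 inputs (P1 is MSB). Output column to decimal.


Formula: (((P4 AND NOT P3) XOR (NOT P2 OR P2)) IMPLIES P3) over P1, P2, P3, P4 (16 rows)
Evaluate each row (bits = P1,P2,P3,P4, MSB first):
  row 0 [0000]: (((0 AND NOT 0) XOR (NOT 0 OR 0)) IMPLIES 0) -> 0
  row 1 [0001]: (((1 AND NOT 0) XOR (NOT 0 OR 0)) IMPLIES 0) -> 1
  row 2 [0010]: (((0 AND NOT 1) XOR (NOT 0 OR 0)) IMPLIES 1) -> 1
  row 3 [0011]: (((1 AND NOT 1) XOR (NOT 0 OR 0)) IMPLIES 1) -> 1
  row 4 [0100]: (((0 AND NOT 0) XOR (NOT 1 OR 1)) IMPLIES 0) -> 0
  row 5 [0101]: (((1 AND NOT 0) XOR (NOT 1 OR 1)) IMPLIES 0) -> 1
  row 6 [0110]: (((0 AND NOT 1) XOR (NOT 1 OR 1)) IMPLIES 1) -> 1
  row 7 [0111]: (((1 AND NOT 1) XOR (NOT 1 OR 1)) IMPLIES 1) -> 1
  row 8 [1000]: (((0 AND NOT 0) XOR (NOT 0 OR 0)) IMPLIES 0) -> 0
  row 9 [1001]: (((1 AND NOT 0) XOR (NOT 0 OR 0)) IMPLIES 0) -> 1
  row 10 [1010]: (((0 AND NOT 1) XOR (NOT 0 OR 0)) IMPLIES 1) -> 1
  row 11 [1011]: (((1 AND NOT 1) XOR (NOT 0 OR 0)) IMPLIES 1) -> 1
  row 12 [1100]: (((0 AND NOT 0) XOR (NOT 1 OR 1)) IMPLIES 0) -> 0
  row 13 [1101]: (((1 AND NOT 0) XOR (NOT 1 OR 1)) IMPLIES 0) -> 1
  row 14 [1110]: (((0 AND NOT 1) XOR (NOT 1 OR 1)) IMPLIES 1) -> 1
  row 15 [1111]: (((1 AND NOT 1) XOR (NOT 1 OR 1)) IMPLIES 1) -> 1
Full result column, 4 rows per line (P1,P2 fixed per line; P3,P4 runs 00..11 left to right):
  rows 0-3 [P1,P2=00]: 0111  = hex 7
  rows 4-7 [P1,P2=01]: 0111  = hex 7
  rows 8-11 [P1,P2=10]: 0111  = hex 7
  rows 12-15 [P1,P2=11]: 0111  = hex 7
Output column (row 0 .. row 15) = 0111011101110111
Output column grouped in 4s = 0111 0111 0111 0111 = 0x7777
Convert to decimal digit by digit (value = value*16 + digit):
  7 -> 7
  7*16 + 7 = 119
  119*16 + 7 = 1911
  1911*16 + 7 = 30583
Decimal = 30583

30583


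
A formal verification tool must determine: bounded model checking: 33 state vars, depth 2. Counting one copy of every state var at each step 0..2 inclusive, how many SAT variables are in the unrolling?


BMC unrolls to depth k, creating one copy of each state var for steps 0..k.
Step count = 2 + 1 = 3 (steps 0 through 2)
Vars per step = 33
Total = 33 * 3 = 99

99


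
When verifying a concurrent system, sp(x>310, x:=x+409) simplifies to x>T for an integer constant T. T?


Formula: sp(P, x:=E) = exists old_x. (x = E[old_x/x]) AND P[old_x/x] (old_x is the value of x before the assignment; eliminate old_x by solving x = E[old_x/x] for old_x)
Step 1: Precondition P: x>310, i.e. old_x > 310
Step 2: Assignment gives x = old_x + 409, so old_x = x - 409
Step 3: Substitute into P: x - 409 > 310
Step 4: Simplify: x > 310+409 = 719

719


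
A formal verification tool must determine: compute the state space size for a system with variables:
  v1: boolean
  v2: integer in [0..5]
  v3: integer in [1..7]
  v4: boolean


State space = product of domain sizes of all variables.
Domain sizes:
  v1 (boolean): 2
  v2 (integer in [0..5]): 6
  v3 (integer in [1..7]): 7
  v4 (boolean): 2
Product = 2 * 6 * 7 * 2 = 168

168


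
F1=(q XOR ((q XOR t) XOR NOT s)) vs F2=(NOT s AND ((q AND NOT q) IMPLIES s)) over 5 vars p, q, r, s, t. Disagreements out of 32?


F1 = (q XOR ((q XOR t) XOR NOT s))
F2 = (NOT s AND ((q AND NOT q) IMPLIES s))
Evaluate both on each of 32 rows (bits = p,q,r,s,t):
  row 0 [00000]: F1=1 F2=1 -> 0
  row 1 [00001]: F1=0 F2=1 (differ) -> 1
  row 2 [00010]: F1=0 F2=0 -> 0
  row 3 [00011]: F1=1 F2=0 (differ) -> 1
  row 4 [00100]: F1=1 F2=1 -> 0
  row 5 [00101]: F1=0 F2=1 (differ) -> 1
  row 6 [00110]: F1=0 F2=0 -> 0
  row 7 [00111]: F1=1 F2=0 (differ) -> 1
  row 8 [01000]: F1=1 F2=1 -> 0
  row 9 [01001]: F1=0 F2=1 (differ) -> 1
  row 10 [01010]: F1=0 F2=0 -> 0
  row 11 [01011]: F1=1 F2=0 (differ) -> 1
  row 12 [01100]: F1=1 F2=1 -> 0
  row 13 [01101]: F1=0 F2=1 (differ) -> 1
  row 14 [01110]: F1=0 F2=0 -> 0
  row 15 [01111]: F1=1 F2=0 (differ) -> 1
  row 16 [10000]: F1=1 F2=1 -> 0
  row 17 [10001]: F1=0 F2=1 (differ) -> 1
  row 18 [10010]: F1=0 F2=0 -> 0
  row 19 [10011]: F1=1 F2=0 (differ) -> 1
  row 20 [10100]: F1=1 F2=1 -> 0
  row 21 [10101]: F1=0 F2=1 (differ) -> 1
  row 22 [10110]: F1=0 F2=0 -> 0
  row 23 [10111]: F1=1 F2=0 (differ) -> 1
  row 24 [11000]: F1=1 F2=1 -> 0
  row 25 [11001]: F1=0 F2=1 (differ) -> 1
  row 26 [11010]: F1=0 F2=0 -> 0
  row 27 [11011]: F1=1 F2=0 (differ) -> 1
  row 28 [11100]: F1=1 F2=1 -> 0
  row 29 [11101]: F1=0 F2=1 (differ) -> 1
  row 30 [11110]: F1=0 F2=0 -> 0
  row 31 [11111]: F1=1 F2=0 (differ) -> 1
Full result column, 8 rows per line (p,q fixed per line; r,s,t runs 000..111 left to right):
  rows 0-7 [p,q=00]: 01010101  (ones: 4)
  rows 8-15 [p,q=01]: 01010101  (ones: 4)
  rows 16-23 [p,q=10]: 01010101  (ones: 4)
  rows 24-31 [p,q=11]: 01010101  (ones: 4)
Disagreements = 4+4+4+4 = 16

16


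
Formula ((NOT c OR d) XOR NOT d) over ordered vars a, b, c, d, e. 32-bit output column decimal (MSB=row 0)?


Formula: ((NOT c OR d) XOR NOT d) over a, b, c, d, e (32 rows)
Evaluate each row (bits = a,b,c,d,e, MSB first):
  row 0 [00000]: ((NOT 0 OR 0) XOR NOT 0) -> 0
  row 1 [00001]: ((NOT 0 OR 0) XOR NOT 0) -> 0
  row 2 [00010]: ((NOT 0 OR 1) XOR NOT 1) -> 1
  row 3 [00011]: ((NOT 0 OR 1) XOR NOT 1) -> 1
  row 4 [00100]: ((NOT 1 OR 0) XOR NOT 0) -> 1
  row 5 [00101]: ((NOT 1 OR 0) XOR NOT 0) -> 1
  row 6 [00110]: ((NOT 1 OR 1) XOR NOT 1) -> 1
  row 7 [00111]: ((NOT 1 OR 1) XOR NOT 1) -> 1
  row 8 [01000]: ((NOT 0 OR 0) XOR NOT 0) -> 0
  row 9 [01001]: ((NOT 0 OR 0) XOR NOT 0) -> 0
  row 10 [01010]: ((NOT 0 OR 1) XOR NOT 1) -> 1
  row 11 [01011]: ((NOT 0 OR 1) XOR NOT 1) -> 1
  row 12 [01100]: ((NOT 1 OR 0) XOR NOT 0) -> 1
  row 13 [01101]: ((NOT 1 OR 0) XOR NOT 0) -> 1
  row 14 [01110]: ((NOT 1 OR 1) XOR NOT 1) -> 1
  row 15 [01111]: ((NOT 1 OR 1) XOR NOT 1) -> 1
  row 16 [10000]: ((NOT 0 OR 0) XOR NOT 0) -> 0
  row 17 [10001]: ((NOT 0 OR 0) XOR NOT 0) -> 0
  row 18 [10010]: ((NOT 0 OR 1) XOR NOT 1) -> 1
  row 19 [10011]: ((NOT 0 OR 1) XOR NOT 1) -> 1
  row 20 [10100]: ((NOT 1 OR 0) XOR NOT 0) -> 1
  row 21 [10101]: ((NOT 1 OR 0) XOR NOT 0) -> 1
  row 22 [10110]: ((NOT 1 OR 1) XOR NOT 1) -> 1
  row 23 [10111]: ((NOT 1 OR 1) XOR NOT 1) -> 1
  row 24 [11000]: ((NOT 0 OR 0) XOR NOT 0) -> 0
  row 25 [11001]: ((NOT 0 OR 0) XOR NOT 0) -> 0
  row 26 [11010]: ((NOT 0 OR 1) XOR NOT 1) -> 1
  row 27 [11011]: ((NOT 0 OR 1) XOR NOT 1) -> 1
  row 28 [11100]: ((NOT 1 OR 0) XOR NOT 0) -> 1
  row 29 [11101]: ((NOT 1 OR 0) XOR NOT 0) -> 1
  row 30 [11110]: ((NOT 1 OR 1) XOR NOT 1) -> 1
  row 31 [11111]: ((NOT 1 OR 1) XOR NOT 1) -> 1
Full result column, 4 rows per line (a,b,c fixed per line; d,e runs 00..11 left to right):
  rows 0-3 [a,b,c=000]: 0011  = hex 3
  rows 4-7 [a,b,c=001]: 1111  = hex F
  rows 8-11 [a,b,c=010]: 0011  = hex 3
  rows 12-15 [a,b,c=011]: 1111  = hex F
  rows 16-19 [a,b,c=100]: 0011  = hex 3
  rows 20-23 [a,b,c=101]: 1111  = hex F
  rows 24-27 [a,b,c=110]: 0011  = hex 3
  rows 28-31 [a,b,c=111]: 1111  = hex F
Output column (row 0 .. row 31) = 00111111001111110011111100111111
Output column grouped in 4s = 0011 1111 0011 1111 0011 1111 0011 1111 = 0x3F3F3F3F
Convert to decimal digit by digit (value = value*16 + digit):
  3 -> 3
  3*16 + 15 (F) = 63
  63*16 + 3 = 1011
  1011*16 + 15 (F) = 16191
  16191*16 + 3 = 259059
  259059*16 + 15 (F) = 4144959
  4144959*16 + 3 = 66319347
  66319347*16 + 15 (F) = 1061109567
Decimal = 1061109567

1061109567


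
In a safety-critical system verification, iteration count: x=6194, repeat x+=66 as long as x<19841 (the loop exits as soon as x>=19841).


Step 1: x goes from 6194 toward 19841 by 66; the body runs while x<19841, so iterations = ceil((bound-start)/step)
Step 2: Distance=13647
Step 3: ceil(13647/66)=207

207


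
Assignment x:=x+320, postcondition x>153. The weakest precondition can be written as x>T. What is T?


Formula: wp(x:=E, P) = P[E/x] (substitute E for x in postcondition)
Step 1: Postcondition: x>153
Step 2: Substitute x+320 for x: x+320>153
Step 3: Solve for x: x > 153-320 = -167

-167


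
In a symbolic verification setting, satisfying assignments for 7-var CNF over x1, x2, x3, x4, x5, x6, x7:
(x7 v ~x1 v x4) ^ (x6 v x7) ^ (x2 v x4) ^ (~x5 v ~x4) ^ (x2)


CNF with 5 clauses over 7 vars (128 assignments).
An assignment satisfies CNF iff every clause has >=1 true literal.
Check each row (bits = x1,x2,x3,x4,x5,x6,x7; clause T/F shown):
  row 0 [0000000]: clauses=TFFTF -> 0
  row 1 [0000001]: clauses=TTFTF -> 0
  row 2 [0000010]: clauses=TTFTF -> 0
  row 3 [0000011]: clauses=TTFTF -> 0
  row 4 [0000100]: clauses=TFFTF -> 0
  (every remaining row is evaluated the same way; all 128 results are listed next)
Full result column, 8 rows per line (x1,x2,x3,x4 fixed per line; x5,x6,x7 runs 000..111 left to right):
  rows 0-7 [x1,x2,x3,x4=0000]: 00000000  (ones: 0)
  rows 8-15 [x1,x2,x3,x4=0001]: 00000000  (ones: 0)
  rows 16-23 [x1,x2,x3,x4=0010]: 00000000  (ones: 0)
  rows 24-31 [x1,x2,x3,x4=0011]: 00000000  (ones: 0)
  rows 32-39 [x1,x2,x3,x4=0100]: 01110111  (ones: 6)
  rows 40-47 [x1,x2,x3,x4=0101]: 01110000  (ones: 3)
  rows 48-55 [x1,x2,x3,x4=0110]: 01110111  (ones: 6)
  rows 56-63 [x1,x2,x3,x4=0111]: 01110000  (ones: 3)
  rows 64-71 [x1,x2,x3,x4=1000]: 00000000  (ones: 0)
  rows 72-79 [x1,x2,x3,x4=1001]: 00000000  (ones: 0)
  rows 80-87 [x1,x2,x3,x4=1010]: 00000000  (ones: 0)
  rows 88-95 [x1,x2,x3,x4=1011]: 00000000  (ones: 0)
  rows 96-103 [x1,x2,x3,x4=1100]: 01010101  (ones: 4)
  rows 104-111 [x1,x2,x3,x4=1101]: 01110000  (ones: 3)
  rows 112-119 [x1,x2,x3,x4=1110]: 01010101  (ones: 4)
  rows 120-127 [x1,x2,x3,x4=1111]: 01110000  (ones: 3)
Satisfying assignments = 0+0+0+0+6+3+6+3+0+0+0+0+4+3+4+3 = 32

32


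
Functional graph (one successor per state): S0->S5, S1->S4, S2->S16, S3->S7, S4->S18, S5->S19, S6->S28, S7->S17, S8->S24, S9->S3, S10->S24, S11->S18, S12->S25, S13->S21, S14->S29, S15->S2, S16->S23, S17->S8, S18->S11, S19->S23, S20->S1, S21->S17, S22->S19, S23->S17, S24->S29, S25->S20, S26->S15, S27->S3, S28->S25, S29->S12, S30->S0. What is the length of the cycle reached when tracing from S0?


Trace from S0 until a state repeats:
  S0 -> S5 -> S19 -> S23 -> S17 -> S8 -> S24 -> S29 -> S12 -> S25 -> S20 -> S1 -> S4 -> S18 -> S11 -> S18
S18 first seen at step 13, revisited at step 15.
Cycle length = 15 - 13 = 2

2


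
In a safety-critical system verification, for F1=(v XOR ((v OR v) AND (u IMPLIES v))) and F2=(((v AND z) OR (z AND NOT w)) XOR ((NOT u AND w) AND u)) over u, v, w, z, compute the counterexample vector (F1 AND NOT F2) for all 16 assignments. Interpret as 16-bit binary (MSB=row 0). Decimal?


F1 = (v XOR ((v OR v) AND (u IMPLIES v)))
F2 = (((v AND z) OR (z AND NOT w)) XOR ((NOT u AND w) AND u))
Counterexample to F1=>F2 is where F1=1 and F2=0.
Evaluate each row (bits = u,v,w,z, MSB first):
  row 0 [0000]: F1=0 F2=0 -> F1&~F2 -> 0
  row 1 [0001]: F1=0 F2=1 -> F1&~F2 -> 0
  row 2 [0010]: F1=0 F2=0 -> F1&~F2 -> 0
  row 3 [0011]: F1=0 F2=0 -> F1&~F2 -> 0
  row 4 [0100]: F1=0 F2=0 -> F1&~F2 -> 0
  row 5 [0101]: F1=0 F2=1 -> F1&~F2 -> 0
  row 6 [0110]: F1=0 F2=0 -> F1&~F2 -> 0
  row 7 [0111]: F1=0 F2=1 -> F1&~F2 -> 0
  row 8 [1000]: F1=0 F2=0 -> F1&~F2 -> 0
  row 9 [1001]: F1=0 F2=1 -> F1&~F2 -> 0
  row 10 [1010]: F1=0 F2=0 -> F1&~F2 -> 0
  row 11 [1011]: F1=0 F2=0 -> F1&~F2 -> 0
  row 12 [1100]: F1=0 F2=0 -> F1&~F2 -> 0
  row 13 [1101]: F1=0 F2=1 -> F1&~F2 -> 0
  row 14 [1110]: F1=0 F2=0 -> F1&~F2 -> 0
  row 15 [1111]: F1=0 F2=1 -> F1&~F2 -> 0
Full result column, 4 rows per line (u,v fixed per line; w,z runs 00..11 left to right):
  rows 0-3 [u,v=00]: 0000  = hex 0
  rows 4-7 [u,v=01]: 0000  = hex 0
  rows 8-11 [u,v=10]: 0000  = hex 0
  rows 12-15 [u,v=11]: 0000  = hex 0
Counterexample vector (row 0 .. row 15) = 0000000000000000
Output column grouped in 4s = 0000 0000 0000 0000 = 0x0000
Convert to decimal digit by digit (value = value*16 + digit):
  0 -> 0
  0*16 + 0 = 0
  0*16 + 0 = 0
  0*16 + 0 = 0
Decimal = 0

0


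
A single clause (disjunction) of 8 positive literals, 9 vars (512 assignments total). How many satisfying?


Step 1: Total=2^9=512
Step 2: Unsat when all 8 false: 2^1=2
Step 3: Sat=512-2=510

510


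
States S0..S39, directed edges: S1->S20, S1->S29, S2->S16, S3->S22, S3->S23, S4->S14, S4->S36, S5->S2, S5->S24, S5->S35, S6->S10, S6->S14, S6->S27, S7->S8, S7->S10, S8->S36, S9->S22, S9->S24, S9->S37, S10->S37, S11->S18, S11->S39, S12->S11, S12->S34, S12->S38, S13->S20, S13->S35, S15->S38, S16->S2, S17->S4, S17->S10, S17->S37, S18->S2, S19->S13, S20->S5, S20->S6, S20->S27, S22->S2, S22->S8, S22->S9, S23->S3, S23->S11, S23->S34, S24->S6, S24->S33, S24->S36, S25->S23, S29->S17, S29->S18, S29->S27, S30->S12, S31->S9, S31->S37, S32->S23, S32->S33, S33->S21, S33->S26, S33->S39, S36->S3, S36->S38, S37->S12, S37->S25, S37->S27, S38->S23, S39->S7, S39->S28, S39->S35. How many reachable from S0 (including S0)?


BFS from S0:
  layer 0: {S0}
Reachable set: {S0}
Count = 1

1


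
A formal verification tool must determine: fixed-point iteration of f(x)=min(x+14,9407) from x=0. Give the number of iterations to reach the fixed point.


Step 1: x=0, cap=9407, increment=14
Step 2: x grows by 14 each step until capped at 9407; fixed point is x=9407
Step 3: iterations = ceil(9407/14) = 672

672


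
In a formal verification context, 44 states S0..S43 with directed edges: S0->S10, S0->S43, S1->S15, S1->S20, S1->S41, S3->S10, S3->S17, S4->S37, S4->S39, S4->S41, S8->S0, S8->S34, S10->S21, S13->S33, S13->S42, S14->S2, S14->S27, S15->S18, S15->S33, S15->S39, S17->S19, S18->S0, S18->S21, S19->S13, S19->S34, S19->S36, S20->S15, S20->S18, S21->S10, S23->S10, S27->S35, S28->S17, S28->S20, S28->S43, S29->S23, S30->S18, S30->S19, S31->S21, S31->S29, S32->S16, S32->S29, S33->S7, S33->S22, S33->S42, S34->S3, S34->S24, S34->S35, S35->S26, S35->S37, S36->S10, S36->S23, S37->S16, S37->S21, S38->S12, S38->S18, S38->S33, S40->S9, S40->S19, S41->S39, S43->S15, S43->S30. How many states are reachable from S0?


BFS from S0:
  layer 0: {S0}
  layer 1: {S10, S43}
  layer 2: {S15, S21, S30}
  layer 3: {S18, S19, S33, S39}
  layer 4: {S7, S13, S22, S34, S36, S42}
  layer 5: {S3, S23, S24, S35}
  layer 6: {S17, S26, S37}
  layer 7: {S16}
Reachable set: {S0, S3, S7, S10, S13, S15, S16, S17, S18, S19, S21, S22, S23, S24, S26, S30, S33, S34, S35, S36, S37, S39, S42, S43}
Count = 24

24


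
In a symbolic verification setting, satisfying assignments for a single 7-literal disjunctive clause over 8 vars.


Step 1: Total=2^8=256
Step 2: Unsat when all 7 false: 2^1=2
Step 3: Sat=256-2=254

254


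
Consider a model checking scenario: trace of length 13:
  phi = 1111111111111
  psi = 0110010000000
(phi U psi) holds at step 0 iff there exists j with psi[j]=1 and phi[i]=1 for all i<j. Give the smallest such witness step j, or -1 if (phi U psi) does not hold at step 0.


(phi U psi) at 0: need smallest j with psi[j]=1 and phi[i]=1 for all i in [0,j).
Scan from step 0:
  step 0: phi=1, psi=0 -> continue
  step 1: psi=1 and phi held for [0,1) -> witness found
Witness step = 1

1


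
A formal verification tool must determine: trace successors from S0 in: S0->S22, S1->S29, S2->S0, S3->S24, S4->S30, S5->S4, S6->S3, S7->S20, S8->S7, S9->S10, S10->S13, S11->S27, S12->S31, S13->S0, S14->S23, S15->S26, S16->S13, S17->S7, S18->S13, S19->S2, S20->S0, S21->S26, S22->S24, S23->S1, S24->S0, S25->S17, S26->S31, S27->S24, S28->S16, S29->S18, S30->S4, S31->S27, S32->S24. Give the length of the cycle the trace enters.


Trace from S0 until a state repeats:
  S0 -> S22 -> S24 -> S0
S0 first seen at step 0, revisited at step 3.
Cycle length = 3 - 0 = 3

3


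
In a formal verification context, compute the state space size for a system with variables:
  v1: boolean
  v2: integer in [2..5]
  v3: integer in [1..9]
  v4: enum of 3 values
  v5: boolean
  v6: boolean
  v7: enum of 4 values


State space = product of domain sizes of all variables.
Domain sizes:
  v1 (boolean): 2
  v2 (integer in [2..5]): 4
  v3 (integer in [1..9]): 9
  v4 (enum of 3 values): 3
  v5 (boolean): 2
  v6 (boolean): 2
  v7 (enum of 4 values): 4
Product = 2 * 4 * 9 * 3 * 2 * 2 * 4 = 3456

3456


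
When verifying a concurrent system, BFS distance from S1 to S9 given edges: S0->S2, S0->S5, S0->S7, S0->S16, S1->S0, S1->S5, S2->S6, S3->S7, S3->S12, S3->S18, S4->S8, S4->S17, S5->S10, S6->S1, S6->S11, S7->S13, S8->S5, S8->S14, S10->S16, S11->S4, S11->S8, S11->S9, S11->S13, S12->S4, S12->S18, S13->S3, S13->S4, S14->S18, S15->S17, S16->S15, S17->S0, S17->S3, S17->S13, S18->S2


BFS layer-by-layer from S1:
  dist 0: {S1}
  dist 1: {S0, S5}
  dist 2: {S2, S7, S10, S16}
  dist 3: {S6, S13, S15}
  dist 4: {S3, S4, S11, S17}
  dist 5: {S8, S9, S12, S18}
  -> S9 reached at distance 5
Shortest path length = 5

5


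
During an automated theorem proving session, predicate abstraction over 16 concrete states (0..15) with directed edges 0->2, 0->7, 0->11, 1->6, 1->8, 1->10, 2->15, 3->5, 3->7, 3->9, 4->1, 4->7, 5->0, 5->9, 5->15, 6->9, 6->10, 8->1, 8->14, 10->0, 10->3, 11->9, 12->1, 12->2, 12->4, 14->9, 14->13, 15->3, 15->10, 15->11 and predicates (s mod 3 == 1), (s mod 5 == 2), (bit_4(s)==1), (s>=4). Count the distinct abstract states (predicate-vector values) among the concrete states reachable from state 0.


BFS from 0:
Concrete reachable: {0, 2, 3, 5, 7, 9, 10, 11, 15}
Abstract via predicates (s mod 3 == 1), (s mod 5 == 2), (bit_4(s)==1), (s>=4):
  (0,0,0,0) <- {0, 3}
  (0,0,0,1) <- {5, 9, 11, 15}
  (0,1,0,0) <- {2}
  (1,0,0,1) <- {10}
  (1,1,0,1) <- {7}
Distinct abstract states = 5

5


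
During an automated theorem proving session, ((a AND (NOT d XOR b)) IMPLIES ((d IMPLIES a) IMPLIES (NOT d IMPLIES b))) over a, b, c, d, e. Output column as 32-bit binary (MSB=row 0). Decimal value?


Formula: ((a AND (NOT d XOR b)) IMPLIES ((d IMPLIES a) IMPLIES (NOT d IMPLIES b))) over a, b, c, d, e (32 rows)
Evaluate each row (bits = a,b,c,d,e, MSB first):
  row 0 [00000]: ((0 AND (NOT 0 XOR 0)) IMPLIES ((0 IMPLIES 0) IMPLIES (NOT 0 IMPLIES 0))) -> 1
  row 1 [00001]: ((0 AND (NOT 0 XOR 0)) IMPLIES ((0 IMPLIES 0) IMPLIES (NOT 0 IMPLIES 0))) -> 1
  row 2 [00010]: ((0 AND (NOT 1 XOR 0)) IMPLIES ((1 IMPLIES 0) IMPLIES (NOT 1 IMPLIES 0))) -> 1
  row 3 [00011]: ((0 AND (NOT 1 XOR 0)) IMPLIES ((1 IMPLIES 0) IMPLIES (NOT 1 IMPLIES 0))) -> 1
  row 4 [00100]: ((0 AND (NOT 0 XOR 0)) IMPLIES ((0 IMPLIES 0) IMPLIES (NOT 0 IMPLIES 0))) -> 1
  row 5 [00101]: ((0 AND (NOT 0 XOR 0)) IMPLIES ((0 IMPLIES 0) IMPLIES (NOT 0 IMPLIES 0))) -> 1
  row 6 [00110]: ((0 AND (NOT 1 XOR 0)) IMPLIES ((1 IMPLIES 0) IMPLIES (NOT 1 IMPLIES 0))) -> 1
  row 7 [00111]: ((0 AND (NOT 1 XOR 0)) IMPLIES ((1 IMPLIES 0) IMPLIES (NOT 1 IMPLIES 0))) -> 1
  row 8 [01000]: ((0 AND (NOT 0 XOR 1)) IMPLIES ((0 IMPLIES 0) IMPLIES (NOT 0 IMPLIES 1))) -> 1
  row 9 [01001]: ((0 AND (NOT 0 XOR 1)) IMPLIES ((0 IMPLIES 0) IMPLIES (NOT 0 IMPLIES 1))) -> 1
  row 10 [01010]: ((0 AND (NOT 1 XOR 1)) IMPLIES ((1 IMPLIES 0) IMPLIES (NOT 1 IMPLIES 1))) -> 1
  row 11 [01011]: ((0 AND (NOT 1 XOR 1)) IMPLIES ((1 IMPLIES 0) IMPLIES (NOT 1 IMPLIES 1))) -> 1
  row 12 [01100]: ((0 AND (NOT 0 XOR 1)) IMPLIES ((0 IMPLIES 0) IMPLIES (NOT 0 IMPLIES 1))) -> 1
  row 13 [01101]: ((0 AND (NOT 0 XOR 1)) IMPLIES ((0 IMPLIES 0) IMPLIES (NOT 0 IMPLIES 1))) -> 1
  row 14 [01110]: ((0 AND (NOT 1 XOR 1)) IMPLIES ((1 IMPLIES 0) IMPLIES (NOT 1 IMPLIES 1))) -> 1
  row 15 [01111]: ((0 AND (NOT 1 XOR 1)) IMPLIES ((1 IMPLIES 0) IMPLIES (NOT 1 IMPLIES 1))) -> 1
  row 16 [10000]: ((1 AND (NOT 0 XOR 0)) IMPLIES ((0 IMPLIES 1) IMPLIES (NOT 0 IMPLIES 0))) -> 0
  row 17 [10001]: ((1 AND (NOT 0 XOR 0)) IMPLIES ((0 IMPLIES 1) IMPLIES (NOT 0 IMPLIES 0))) -> 0
  row 18 [10010]: ((1 AND (NOT 1 XOR 0)) IMPLIES ((1 IMPLIES 1) IMPLIES (NOT 1 IMPLIES 0))) -> 1
  row 19 [10011]: ((1 AND (NOT 1 XOR 0)) IMPLIES ((1 IMPLIES 1) IMPLIES (NOT 1 IMPLIES 0))) -> 1
  row 20 [10100]: ((1 AND (NOT 0 XOR 0)) IMPLIES ((0 IMPLIES 1) IMPLIES (NOT 0 IMPLIES 0))) -> 0
  row 21 [10101]: ((1 AND (NOT 0 XOR 0)) IMPLIES ((0 IMPLIES 1) IMPLIES (NOT 0 IMPLIES 0))) -> 0
  row 22 [10110]: ((1 AND (NOT 1 XOR 0)) IMPLIES ((1 IMPLIES 1) IMPLIES (NOT 1 IMPLIES 0))) -> 1
  row 23 [10111]: ((1 AND (NOT 1 XOR 0)) IMPLIES ((1 IMPLIES 1) IMPLIES (NOT 1 IMPLIES 0))) -> 1
  row 24 [11000]: ((1 AND (NOT 0 XOR 1)) IMPLIES ((0 IMPLIES 1) IMPLIES (NOT 0 IMPLIES 1))) -> 1
  row 25 [11001]: ((1 AND (NOT 0 XOR 1)) IMPLIES ((0 IMPLIES 1) IMPLIES (NOT 0 IMPLIES 1))) -> 1
  row 26 [11010]: ((1 AND (NOT 1 XOR 1)) IMPLIES ((1 IMPLIES 1) IMPLIES (NOT 1 IMPLIES 1))) -> 1
  row 27 [11011]: ((1 AND (NOT 1 XOR 1)) IMPLIES ((1 IMPLIES 1) IMPLIES (NOT 1 IMPLIES 1))) -> 1
  row 28 [11100]: ((1 AND (NOT 0 XOR 1)) IMPLIES ((0 IMPLIES 1) IMPLIES (NOT 0 IMPLIES 1))) -> 1
  row 29 [11101]: ((1 AND (NOT 0 XOR 1)) IMPLIES ((0 IMPLIES 1) IMPLIES (NOT 0 IMPLIES 1))) -> 1
  row 30 [11110]: ((1 AND (NOT 1 XOR 1)) IMPLIES ((1 IMPLIES 1) IMPLIES (NOT 1 IMPLIES 1))) -> 1
  row 31 [11111]: ((1 AND (NOT 1 XOR 1)) IMPLIES ((1 IMPLIES 1) IMPLIES (NOT 1 IMPLIES 1))) -> 1
Full result column, 4 rows per line (a,b,c fixed per line; d,e runs 00..11 left to right):
  rows 0-3 [a,b,c=000]: 1111  = hex F
  rows 4-7 [a,b,c=001]: 1111  = hex F
  rows 8-11 [a,b,c=010]: 1111  = hex F
  rows 12-15 [a,b,c=011]: 1111  = hex F
  rows 16-19 [a,b,c=100]: 0011  = hex 3
  rows 20-23 [a,b,c=101]: 0011  = hex 3
  rows 24-27 [a,b,c=110]: 1111  = hex F
  rows 28-31 [a,b,c=111]: 1111  = hex F
Output column (row 0 .. row 31) = 11111111111111110011001111111111
Output column grouped in 4s = 1111 1111 1111 1111 0011 0011 1111 1111 = 0xFFFF33FF
Convert to decimal digit by digit (value = value*16 + digit):
  F -> 15
  15*16 + 15 (F) = 255
  255*16 + 15 (F) = 4095
  4095*16 + 15 (F) = 65535
  65535*16 + 3 = 1048563
  1048563*16 + 3 = 16777011
  16777011*16 + 15 (F) = 268432191
  268432191*16 + 15 (F) = 4294915071
Decimal = 4294915071

4294915071


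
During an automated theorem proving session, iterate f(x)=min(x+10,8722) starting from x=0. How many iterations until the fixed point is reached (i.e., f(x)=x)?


Step 1: x=0, cap=8722, increment=10
Step 2: x grows by 10 each step until capped at 8722; fixed point is x=8722
Step 3: iterations = ceil(8722/10) = 873

873


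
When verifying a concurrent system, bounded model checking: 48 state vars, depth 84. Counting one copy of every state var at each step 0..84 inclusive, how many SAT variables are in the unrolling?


BMC unrolls to depth k, creating one copy of each state var for steps 0..k.
Step count = 84 + 1 = 85 (steps 0 through 84)
Vars per step = 48
Total = 48 * 85 = 4080

4080


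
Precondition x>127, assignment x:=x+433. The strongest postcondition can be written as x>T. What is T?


Formula: sp(P, x:=E) = exists old_x. (x = E[old_x/x]) AND P[old_x/x] (old_x is the value of x before the assignment; eliminate old_x by solving x = E[old_x/x] for old_x)
Step 1: Precondition P: x>127, i.e. old_x > 127
Step 2: Assignment gives x = old_x + 433, so old_x = x - 433
Step 3: Substitute into P: x - 433 > 127
Step 4: Simplify: x > 127+433 = 560

560


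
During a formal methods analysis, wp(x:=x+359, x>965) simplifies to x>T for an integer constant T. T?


Formula: wp(x:=E, P) = P[E/x] (substitute E for x in postcondition)
Step 1: Postcondition: x>965
Step 2: Substitute x+359 for x: x+359>965
Step 3: Solve for x: x > 965-359 = 606

606


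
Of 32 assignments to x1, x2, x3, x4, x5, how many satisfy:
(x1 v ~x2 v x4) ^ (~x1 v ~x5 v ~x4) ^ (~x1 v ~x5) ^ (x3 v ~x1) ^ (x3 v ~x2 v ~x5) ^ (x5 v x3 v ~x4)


CNF with 6 clauses over 5 vars (32 assignments).
An assignment satisfies CNF iff every clause has >=1 true literal.
Check each row (bits = x1,x2,x3,x4,x5; clause T/F shown):
  row 0 [00000]: clauses=TTTTTT -> 1
  row 1 [00001]: clauses=TTTTTT -> 1
  row 2 [00010]: clauses=TTTTTF -> 0
  row 3 [00011]: clauses=TTTTTT -> 1
  row 4 [00100]: clauses=TTTTTT -> 1
  row 5 [00101]: clauses=TTTTTT -> 1
  row 6 [00110]: clauses=TTTTTT -> 1
  row 7 [00111]: clauses=TTTTTT -> 1
  row 8 [01000]: clauses=FTTTTT -> 0
  row 9 [01001]: clauses=FTTTFT -> 0
  row 10 [01010]: clauses=TTTTTF -> 0
  row 11 [01011]: clauses=TTTTFT -> 0
  row 12 [01100]: clauses=FTTTTT -> 0
  row 13 [01101]: clauses=FTTTTT -> 0
  row 14 [01110]: clauses=TTTTTT -> 1
  row 15 [01111]: clauses=TTTTTT -> 1
  row 16 [10000]: clauses=TTTFTT -> 0
  row 17 [10001]: clauses=TTFFTT -> 0
  row 18 [10010]: clauses=TTTFTF -> 0
  row 19 [10011]: clauses=TFFFTT -> 0
  row 20 [10100]: clauses=TTTTTT -> 1
  row 21 [10101]: clauses=TTFTTT -> 0
  row 22 [10110]: clauses=TTTTTT -> 1
  row 23 [10111]: clauses=TFFTTT -> 0
  row 24 [11000]: clauses=TTTFTT -> 0
  row 25 [11001]: clauses=TTFFFT -> 0
  row 26 [11010]: clauses=TTTFTF -> 0
  row 27 [11011]: clauses=TFFFFT -> 0
  row 28 [11100]: clauses=TTTTTT -> 1
  row 29 [11101]: clauses=TTFTTT -> 0
  row 30 [11110]: clauses=TTTTTT -> 1
  row 31 [11111]: clauses=TFFTTT -> 0
Full result column, 8 rows per line (x1,x2 fixed per line; x3,x4,x5 runs 000..111 left to right):
  rows 0-7 [x1,x2=00]: 11011111  (ones: 7)
  rows 8-15 [x1,x2=01]: 00000011  (ones: 2)
  rows 16-23 [x1,x2=10]: 00001010  (ones: 2)
  rows 24-31 [x1,x2=11]: 00001010  (ones: 2)
Satisfying assignments = 7+2+2+2 = 13

13


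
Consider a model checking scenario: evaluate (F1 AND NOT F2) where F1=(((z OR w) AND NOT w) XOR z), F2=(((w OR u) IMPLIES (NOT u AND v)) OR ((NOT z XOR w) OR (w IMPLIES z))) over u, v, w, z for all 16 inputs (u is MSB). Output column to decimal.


F1 = (((z OR w) AND NOT w) XOR z)
F2 = (((w OR u) IMPLIES (NOT u AND v)) OR ((NOT z XOR w) OR (w IMPLIES z)))
Counterexample to F1=>F2 is where F1=1 and F2=0.
Evaluate each row (bits = u,v,w,z, MSB first):
  row 0 [0000]: F1=0 F2=1 -> F1&~F2 -> 0
  row 1 [0001]: F1=0 F2=1 -> F1&~F2 -> 0
  row 2 [0010]: F1=0 F2=0 -> F1&~F2 -> 0
  row 3 [0011]: F1=1 F2=1 -> F1&~F2 -> 0
  row 4 [0100]: F1=0 F2=1 -> F1&~F2 -> 0
  row 5 [0101]: F1=0 F2=1 -> F1&~F2 -> 0
  row 6 [0110]: F1=0 F2=1 -> F1&~F2 -> 0
  row 7 [0111]: F1=1 F2=1 -> F1&~F2 -> 0
  row 8 [1000]: F1=0 F2=1 -> F1&~F2 -> 0
  row 9 [1001]: F1=0 F2=1 -> F1&~F2 -> 0
  row 10 [1010]: F1=0 F2=0 -> F1&~F2 -> 0
  row 11 [1011]: F1=1 F2=1 -> F1&~F2 -> 0
  row 12 [1100]: F1=0 F2=1 -> F1&~F2 -> 0
  row 13 [1101]: F1=0 F2=1 -> F1&~F2 -> 0
  row 14 [1110]: F1=0 F2=0 -> F1&~F2 -> 0
  row 15 [1111]: F1=1 F2=1 -> F1&~F2 -> 0
Full result column, 4 rows per line (u,v fixed per line; w,z runs 00..11 left to right):
  rows 0-3 [u,v=00]: 0000  = hex 0
  rows 4-7 [u,v=01]: 0000  = hex 0
  rows 8-11 [u,v=10]: 0000  = hex 0
  rows 12-15 [u,v=11]: 0000  = hex 0
Counterexample vector (row 0 .. row 15) = 0000000000000000
Output column grouped in 4s = 0000 0000 0000 0000 = 0x0000
Convert to decimal digit by digit (value = value*16 + digit):
  0 -> 0
  0*16 + 0 = 0
  0*16 + 0 = 0
  0*16 + 0 = 0
Decimal = 0

0


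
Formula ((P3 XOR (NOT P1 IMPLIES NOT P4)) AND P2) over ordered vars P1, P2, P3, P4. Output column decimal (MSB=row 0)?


Formula: ((P3 XOR (NOT P1 IMPLIES NOT P4)) AND P2) over P1, P2, P3, P4 (16 rows)
Evaluate each row (bits = P1,P2,P3,P4, MSB first):
  row 0 [0000]: ((0 XOR (NOT 0 IMPLIES NOT 0)) AND 0) -> 0
  row 1 [0001]: ((0 XOR (NOT 0 IMPLIES NOT 1)) AND 0) -> 0
  row 2 [0010]: ((1 XOR (NOT 0 IMPLIES NOT 0)) AND 0) -> 0
  row 3 [0011]: ((1 XOR (NOT 0 IMPLIES NOT 1)) AND 0) -> 0
  row 4 [0100]: ((0 XOR (NOT 0 IMPLIES NOT 0)) AND 1) -> 1
  row 5 [0101]: ((0 XOR (NOT 0 IMPLIES NOT 1)) AND 1) -> 0
  row 6 [0110]: ((1 XOR (NOT 0 IMPLIES NOT 0)) AND 1) -> 0
  row 7 [0111]: ((1 XOR (NOT 0 IMPLIES NOT 1)) AND 1) -> 1
  row 8 [1000]: ((0 XOR (NOT 1 IMPLIES NOT 0)) AND 0) -> 0
  row 9 [1001]: ((0 XOR (NOT 1 IMPLIES NOT 1)) AND 0) -> 0
  row 10 [1010]: ((1 XOR (NOT 1 IMPLIES NOT 0)) AND 0) -> 0
  row 11 [1011]: ((1 XOR (NOT 1 IMPLIES NOT 1)) AND 0) -> 0
  row 12 [1100]: ((0 XOR (NOT 1 IMPLIES NOT 0)) AND 1) -> 1
  row 13 [1101]: ((0 XOR (NOT 1 IMPLIES NOT 1)) AND 1) -> 1
  row 14 [1110]: ((1 XOR (NOT 1 IMPLIES NOT 0)) AND 1) -> 0
  row 15 [1111]: ((1 XOR (NOT 1 IMPLIES NOT 1)) AND 1) -> 0
Full result column, 4 rows per line (P1,P2 fixed per line; P3,P4 runs 00..11 left to right):
  rows 0-3 [P1,P2=00]: 0000  = hex 0
  rows 4-7 [P1,P2=01]: 1001  = hex 9
  rows 8-11 [P1,P2=10]: 0000  = hex 0
  rows 12-15 [P1,P2=11]: 1100  = hex C
Output column (row 0 .. row 15) = 0000100100001100
Output column grouped in 4s = 0000 1001 0000 1100 = 0x090C
Convert to decimal digit by digit (value = value*16 + digit):
  0 -> 0
  0*16 + 9 = 9
  9*16 + 0 = 144
  144*16 + 12 (C) = 2316
Decimal = 2316

2316


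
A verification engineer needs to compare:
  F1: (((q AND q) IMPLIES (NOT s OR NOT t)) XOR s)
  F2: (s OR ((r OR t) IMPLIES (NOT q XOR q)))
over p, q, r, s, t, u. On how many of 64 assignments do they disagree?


F1 = (((q AND q) IMPLIES (NOT s OR NOT t)) XOR s)
F2 = (s OR ((r OR t) IMPLIES (NOT q XOR q)))
Evaluate both on each of 64 rows (bits = p,q,r,s,t,u):
  row 0 [000000]: F1=1 F2=1 -> 0
  row 1 [000001]: F1=1 F2=1 -> 0
  row 2 [000010]: F1=1 F2=1 -> 0
  row 3 [000011]: F1=1 F2=1 -> 0
  row 4 [000100]: F1=0 F2=1 (differ) -> 1
  (every remaining row is evaluated the same way; all 64 results are listed next)
Full result column, 8 rows per line (p,q,r fixed per line; s,t,u runs 000..111 left to right):
  rows 0-7 [p,q,r=000]: 00001111  (ones: 4)
  rows 8-15 [p,q,r=001]: 00001111  (ones: 4)
  rows 16-23 [p,q,r=010]: 00001100  (ones: 2)
  rows 24-31 [p,q,r=011]: 00001100  (ones: 2)
  rows 32-39 [p,q,r=100]: 00001111  (ones: 4)
  rows 40-47 [p,q,r=101]: 00001111  (ones: 4)
  rows 48-55 [p,q,r=110]: 00001100  (ones: 2)
  rows 56-63 [p,q,r=111]: 00001100  (ones: 2)
Disagreements = 4+4+2+2+4+4+2+2 = 24

24


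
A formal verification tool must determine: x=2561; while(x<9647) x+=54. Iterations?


Step 1: x goes from 2561 toward 9647 by 54; the body runs while x<9647, so iterations = ceil((bound-start)/step)
Step 2: Distance=7086
Step 3: ceil(7086/54)=132

132


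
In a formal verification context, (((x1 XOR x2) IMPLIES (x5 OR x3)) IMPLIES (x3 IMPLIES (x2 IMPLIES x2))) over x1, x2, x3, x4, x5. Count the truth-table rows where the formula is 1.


Formula: (((x1 XOR x2) IMPLIES (x5 OR x3)) IMPLIES (x3 IMPLIES (x2 IMPLIES x2))) over 5 vars (32 rows)
Evaluate each row (x1, x2, x3, x4, x5 as bits, MSB first):
  row 0 [00000]: (((0 XOR 0) IMPLIES (0 OR 0)) IMPLIES (0 IMPLIES (0 IMPLIES 0))) -> 1
  row 1 [00001]: (((0 XOR 0) IMPLIES (1 OR 0)) IMPLIES (0 IMPLIES (0 IMPLIES 0))) -> 1
  row 2 [00010]: (((0 XOR 0) IMPLIES (0 OR 0)) IMPLIES (0 IMPLIES (0 IMPLIES 0))) -> 1
  row 3 [00011]: (((0 XOR 0) IMPLIES (1 OR 0)) IMPLIES (0 IMPLIES (0 IMPLIES 0))) -> 1
  row 4 [00100]: (((0 XOR 0) IMPLIES (0 OR 1)) IMPLIES (1 IMPLIES (0 IMPLIES 0))) -> 1
  row 5 [00101]: (((0 XOR 0) IMPLIES (1 OR 1)) IMPLIES (1 IMPLIES (0 IMPLIES 0))) -> 1
  row 6 [00110]: (((0 XOR 0) IMPLIES (0 OR 1)) IMPLIES (1 IMPLIES (0 IMPLIES 0))) -> 1
  row 7 [00111]: (((0 XOR 0) IMPLIES (1 OR 1)) IMPLIES (1 IMPLIES (0 IMPLIES 0))) -> 1
  row 8 [01000]: (((0 XOR 1) IMPLIES (0 OR 0)) IMPLIES (0 IMPLIES (1 IMPLIES 1))) -> 1
  row 9 [01001]: (((0 XOR 1) IMPLIES (1 OR 0)) IMPLIES (0 IMPLIES (1 IMPLIES 1))) -> 1
  row 10 [01010]: (((0 XOR 1) IMPLIES (0 OR 0)) IMPLIES (0 IMPLIES (1 IMPLIES 1))) -> 1
  row 11 [01011]: (((0 XOR 1) IMPLIES (1 OR 0)) IMPLIES (0 IMPLIES (1 IMPLIES 1))) -> 1
  row 12 [01100]: (((0 XOR 1) IMPLIES (0 OR 1)) IMPLIES (1 IMPLIES (1 IMPLIES 1))) -> 1
  row 13 [01101]: (((0 XOR 1) IMPLIES (1 OR 1)) IMPLIES (1 IMPLIES (1 IMPLIES 1))) -> 1
  row 14 [01110]: (((0 XOR 1) IMPLIES (0 OR 1)) IMPLIES (1 IMPLIES (1 IMPLIES 1))) -> 1
  row 15 [01111]: (((0 XOR 1) IMPLIES (1 OR 1)) IMPLIES (1 IMPLIES (1 IMPLIES 1))) -> 1
  row 16 [10000]: (((1 XOR 0) IMPLIES (0 OR 0)) IMPLIES (0 IMPLIES (0 IMPLIES 0))) -> 1
  row 17 [10001]: (((1 XOR 0) IMPLIES (1 OR 0)) IMPLIES (0 IMPLIES (0 IMPLIES 0))) -> 1
  row 18 [10010]: (((1 XOR 0) IMPLIES (0 OR 0)) IMPLIES (0 IMPLIES (0 IMPLIES 0))) -> 1
  row 19 [10011]: (((1 XOR 0) IMPLIES (1 OR 0)) IMPLIES (0 IMPLIES (0 IMPLIES 0))) -> 1
  row 20 [10100]: (((1 XOR 0) IMPLIES (0 OR 1)) IMPLIES (1 IMPLIES (0 IMPLIES 0))) -> 1
  row 21 [10101]: (((1 XOR 0) IMPLIES (1 OR 1)) IMPLIES (1 IMPLIES (0 IMPLIES 0))) -> 1
  row 22 [10110]: (((1 XOR 0) IMPLIES (0 OR 1)) IMPLIES (1 IMPLIES (0 IMPLIES 0))) -> 1
  row 23 [10111]: (((1 XOR 0) IMPLIES (1 OR 1)) IMPLIES (1 IMPLIES (0 IMPLIES 0))) -> 1
  row 24 [11000]: (((1 XOR 1) IMPLIES (0 OR 0)) IMPLIES (0 IMPLIES (1 IMPLIES 1))) -> 1
  row 25 [11001]: (((1 XOR 1) IMPLIES (1 OR 0)) IMPLIES (0 IMPLIES (1 IMPLIES 1))) -> 1
  row 26 [11010]: (((1 XOR 1) IMPLIES (0 OR 0)) IMPLIES (0 IMPLIES (1 IMPLIES 1))) -> 1
  row 27 [11011]: (((1 XOR 1) IMPLIES (1 OR 0)) IMPLIES (0 IMPLIES (1 IMPLIES 1))) -> 1
  row 28 [11100]: (((1 XOR 1) IMPLIES (0 OR 1)) IMPLIES (1 IMPLIES (1 IMPLIES 1))) -> 1
  row 29 [11101]: (((1 XOR 1) IMPLIES (1 OR 1)) IMPLIES (1 IMPLIES (1 IMPLIES 1))) -> 1
  row 30 [11110]: (((1 XOR 1) IMPLIES (0 OR 1)) IMPLIES (1 IMPLIES (1 IMPLIES 1))) -> 1
  row 31 [11111]: (((1 XOR 1) IMPLIES (1 OR 1)) IMPLIES (1 IMPLIES (1 IMPLIES 1))) -> 1
Full result column, 8 rows per line (x1,x2 fixed per line; x3,x4,x5 runs 000..111 left to right):
  rows 0-7 [x1,x2=00]: 11111111  (ones: 8)
  rows 8-15 [x1,x2=01]: 11111111  (ones: 8)
  rows 16-23 [x1,x2=10]: 11111111  (ones: 8)
  rows 24-31 [x1,x2=11]: 11111111  (ones: 8)
Count of 1-rows = 8+8+8+8 = 32

32
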